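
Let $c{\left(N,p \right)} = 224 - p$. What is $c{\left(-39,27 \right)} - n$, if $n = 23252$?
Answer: $-23055$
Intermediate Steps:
$c{\left(-39,27 \right)} - n = \left(224 - 27\right) - 23252 = 197 - 23252 = -23055$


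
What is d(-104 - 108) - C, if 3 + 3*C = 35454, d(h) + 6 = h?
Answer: -12035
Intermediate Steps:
d(h) = -6 + h
C = 11817 (C = -1 + (⅓)*35454 = -1 + 11818 = 11817)
d(-104 - 108) - C = (-6 + (-104 - 108)) - 1*11817 = (-6 - 212) - 11817 = -218 - 11817 = -12035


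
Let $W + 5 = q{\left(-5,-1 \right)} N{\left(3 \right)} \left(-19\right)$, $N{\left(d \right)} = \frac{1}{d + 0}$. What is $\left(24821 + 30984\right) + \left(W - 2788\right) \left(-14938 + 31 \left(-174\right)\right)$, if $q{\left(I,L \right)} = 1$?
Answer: $\frac{170915551}{3} \approx 5.6972 \cdot 10^{7}$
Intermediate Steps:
$N{\left(d \right)} = \frac{1}{d}$
$W = - \frac{34}{3}$ ($W = -5 + 1 \cdot \frac{1}{3} \left(-19\right) = -5 + \frac{1}{3} \left(-19\right) = -5 - \frac{19}{3} = - \frac{34}{3} \approx -11.333$)
$\left(24821 + 30984\right) + \left(W - 2788\right) \left(-14938 + 31 \left(-174\right)\right) = \left(24821 + 30984\right) + \left(- \frac{34}{3} - 2788\right) \left(-14938 + 31 \left(-174\right)\right) = 55805 - \frac{8398 \left(-14938 - 5394\right)}{3} = 55805 - - \frac{170748136}{3} = 55805 + \frac{170748136}{3} = \frac{170915551}{3}$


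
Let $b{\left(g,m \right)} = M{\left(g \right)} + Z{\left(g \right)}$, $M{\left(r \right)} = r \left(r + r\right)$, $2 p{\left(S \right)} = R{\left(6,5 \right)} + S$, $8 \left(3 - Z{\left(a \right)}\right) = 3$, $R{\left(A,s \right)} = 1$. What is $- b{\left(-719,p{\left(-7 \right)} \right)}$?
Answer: $- \frac{8271397}{8} \approx -1.0339 \cdot 10^{6}$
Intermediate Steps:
$Z{\left(a \right)} = \frac{21}{8}$ ($Z{\left(a \right)} = 3 - \frac{3}{8} = \frac{21}{8}$)
$p{\left(S \right)} = \frac{1}{2} + \frac{S}{2}$ ($p{\left(S \right)} = \frac{1 + S}{2} = \frac{1}{2} + \frac{S}{2}$)
$M{\left(r \right)} = 2 r^{2}$ ($M{\left(r \right)} = r 2 r = 2 r^{2}$)
$b{\left(g,m \right)} = \frac{21}{8} + 2 g^{2}$ ($b{\left(g,m \right)} = 2 g^{2} + \frac{21}{8} = \frac{21}{8} + 2 g^{2}$)
$- b{\left(-719,p{\left(-7 \right)} \right)} = - (\frac{21}{8} + 2 \left(-719\right)^{2}) = - (\frac{21}{8} + 2 \cdot 516961) = - (\frac{21}{8} + 1033922) = \left(-1\right) \frac{8271397}{8} = - \frac{8271397}{8}$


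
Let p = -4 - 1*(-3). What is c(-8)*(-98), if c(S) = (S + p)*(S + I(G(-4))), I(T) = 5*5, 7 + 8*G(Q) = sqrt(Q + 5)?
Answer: 14994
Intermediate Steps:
G(Q) = -7/8 + sqrt(5 + Q)/8 (G(Q) = -7/8 + sqrt(Q + 5)/8 = -7/8 + sqrt(5 + Q)/8)
I(T) = 25
p = -1 (p = -4 + 3 = -1)
c(S) = (-1 + S)*(25 + S) (c(S) = (S - 1)*(S + 25) = (-1 + S)*(25 + S))
c(-8)*(-98) = (-25 + (-8)**2 + 24*(-8))*(-98) = (-25 + 64 - 192)*(-98) = -153*(-98) = 14994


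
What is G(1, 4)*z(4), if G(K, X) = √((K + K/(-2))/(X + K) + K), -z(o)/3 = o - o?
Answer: 0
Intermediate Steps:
z(o) = 0 (z(o) = -3*(o - o) = -3*0 = 0)
G(K, X) = √(K + K/(2*(K + X))) (G(K, X) = √((K + K*(-½))/(K + X) + K) = √((K - K/2)/(K + X) + K) = √((K/2)/(K + X) + K) = √(K/(2*(K + X)) + K) = √(K + K/(2*(K + X))))
G(1, 4)*z(4) = √(1 + 1/(2*1 + 2*4))*0 = √(1 + 1/(2 + 8))*0 = √(1 + 1/10)*0 = √(1 + 1*(⅒))*0 = √(1 + ⅒)*0 = √(11/10)*0 = (√110/10)*0 = 0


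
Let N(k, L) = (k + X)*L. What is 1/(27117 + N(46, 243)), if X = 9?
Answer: 1/40482 ≈ 2.4702e-5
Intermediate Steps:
N(k, L) = L*(9 + k) (N(k, L) = (k + 9)*L = (9 + k)*L = L*(9 + k))
1/(27117 + N(46, 243)) = 1/(27117 + 243*(9 + 46)) = 1/(27117 + 243*55) = 1/(27117 + 13365) = 1/40482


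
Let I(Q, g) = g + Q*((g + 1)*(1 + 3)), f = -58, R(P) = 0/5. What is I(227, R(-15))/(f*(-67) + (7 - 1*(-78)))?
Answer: 908/3971 ≈ 0.22866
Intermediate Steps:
R(P) = 0 (R(P) = 0*(1/5) = 0)
I(Q, g) = g + Q*(4 + 4*g) (I(Q, g) = g + Q*((1 + g)*4) = g + Q*(4 + 4*g))
I(227, R(-15))/(f*(-67) + (7 - 1*(-78))) = (0 + 4*227 + 4*227*0)/(-58*(-67) + (7 - 1*(-78))) = (0 + 908 + 0)/(3886 + (7 + 78)) = 908/(3886 + 85) = 908/3971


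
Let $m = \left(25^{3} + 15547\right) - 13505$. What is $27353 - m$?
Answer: $9686$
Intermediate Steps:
$m = 17667$ ($m = \left(15625 + 15547\right) - 13505 = 31172 - 13505 = 17667$)
$27353 - m = 27353 - 17667 = 9686$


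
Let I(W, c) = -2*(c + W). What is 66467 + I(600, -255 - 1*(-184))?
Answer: 65409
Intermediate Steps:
I(W, c) = -2*W - 2*c (I(W, c) = -2*(W + c) = -2*W - 2*c)
66467 + I(600, -255 - 1*(-184)) = 66467 + (-2*600 - 2*(-255 - 1*(-184))) = 66467 + (-1200 - 2*(-255 + 184)) = 66467 + (-1200 - 2*(-71)) = 66467 + (-1200 + 142) = 66467 - 1058 = 65409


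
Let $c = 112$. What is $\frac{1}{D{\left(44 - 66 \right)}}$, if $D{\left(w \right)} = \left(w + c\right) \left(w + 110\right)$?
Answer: $\frac{1}{7920} \approx 0.00012626$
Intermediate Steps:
$D{\left(w \right)} = \left(110 + w\right) \left(112 + w\right)$ ($D{\left(w \right)} = \left(w + 112\right) \left(w + 110\right) = \left(112 + w\right) \left(110 + w\right) = \left(110 + w\right) \left(112 + w\right)$)
$\frac{1}{D{\left(44 - 66 \right)}} = \frac{1}{12320 + \left(44 - 66\right)^{2} + 222 \left(44 - 66\right)} = \frac{1}{12320 + \left(-22\right)^{2} + 222 \left(-22\right)} = \frac{1}{12320 + 484 - 4884} = \frac{1}{7920}$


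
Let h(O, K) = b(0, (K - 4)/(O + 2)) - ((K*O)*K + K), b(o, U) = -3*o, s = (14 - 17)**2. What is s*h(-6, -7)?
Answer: 2709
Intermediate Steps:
s = 9 (s = (-3)**2 = 9)
h(O, K) = -K - O*K**2 (h(O, K) = -3*0 - ((K*O)*K + K) = 0 - (O*K**2 + K) = 0 - (K + O*K**2) = 0 + (-K - O*K**2) = -K - O*K**2)
s*h(-6, -7) = 9*(-7*(-1 - 1*(-7)*(-6))) = 9*(-7*(-1 - 42)) = 9*(-7*(-43)) = 9*301 = 2709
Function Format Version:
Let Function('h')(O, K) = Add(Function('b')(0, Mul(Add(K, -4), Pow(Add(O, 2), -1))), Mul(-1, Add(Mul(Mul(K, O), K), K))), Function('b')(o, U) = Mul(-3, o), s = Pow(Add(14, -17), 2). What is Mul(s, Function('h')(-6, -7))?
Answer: 2709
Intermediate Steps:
s = 9 (s = Pow(-3, 2) = 9)
Function('h')(O, K) = Add(Mul(-1, K), Mul(-1, O, Pow(K, 2))) (Function('h')(O, K) = Add(Mul(-3, 0), Mul(-1, Add(Mul(Mul(K, O), K), K))) = Add(0, Mul(-1, Add(Mul(O, Pow(K, 2)), K))) = Add(0, Mul(-1, Add(K, Mul(O, Pow(K, 2))))) = Add(0, Add(Mul(-1, K), Mul(-1, O, Pow(K, 2)))) = Add(Mul(-1, K), Mul(-1, O, Pow(K, 2))))
Mul(s, Function('h')(-6, -7)) = Mul(9, Mul(-7, Add(-1, Mul(-1, -7, -6)))) = Mul(9, Mul(-7, Add(-1, -42))) = Mul(9, Mul(-7, -43)) = Mul(9, 301) = 2709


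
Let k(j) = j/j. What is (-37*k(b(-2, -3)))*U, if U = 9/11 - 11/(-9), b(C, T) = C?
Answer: -7474/99 ≈ -75.495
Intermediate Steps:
k(j) = 1
U = 202/99 (U = 9*(1/11) - 11*(-⅑) = 9/11 + 11/9 = 202/99 ≈ 2.0404)
(-37*k(b(-2, -3)))*U = -37*1*(202/99) = -37*202/99 = -7474/99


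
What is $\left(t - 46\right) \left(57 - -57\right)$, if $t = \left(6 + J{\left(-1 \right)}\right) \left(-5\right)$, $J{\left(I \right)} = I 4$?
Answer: $-6384$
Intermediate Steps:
$J{\left(I \right)} = 4 I$
$t = -10$ ($t = \left(6 + 4 \left(-1\right)\right) \left(-5\right) = \left(6 - 4\right) \left(-5\right) = 2 \left(-5\right) = -10$)
$\left(t - 46\right) \left(57 - -57\right) = \left(-10 - 46\right) \left(57 - -57\right) = - 56 \left(57 + 57\right) = \left(-56\right) 114 = -6384$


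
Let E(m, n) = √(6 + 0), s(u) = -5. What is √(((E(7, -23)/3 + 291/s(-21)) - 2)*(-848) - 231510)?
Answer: √(-40603590 - 63600*√6)/15 ≈ 425.62*I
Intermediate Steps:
E(m, n) = √6
√(((E(7, -23)/3 + 291/s(-21)) - 2)*(-848) - 231510) = √(((√6/3 + 291/(-5)) - 2)*(-848) - 231510) = √(((√6*(⅓) + 291*(-⅕)) - 2)*(-848) - 231510) = √(((√6/3 - 291/5) - 2)*(-848) - 231510) = √(((-291/5 + √6/3) - 2)*(-848) - 231510) = √((-301/5 + √6/3)*(-848) - 231510) = √((255248/5 - 848*√6/3) - 231510) = √(-902302/5 - 848*√6/3)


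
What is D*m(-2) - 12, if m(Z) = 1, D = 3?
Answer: -9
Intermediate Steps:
D*m(-2) - 12 = 3*1 - 12 = 3 - 12 = -9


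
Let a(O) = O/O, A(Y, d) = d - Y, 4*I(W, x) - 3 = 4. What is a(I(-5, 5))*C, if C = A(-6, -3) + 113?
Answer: 116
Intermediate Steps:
I(W, x) = 7/4 (I(W, x) = ¾ + (¼)*4 = ¾ + 1 = 7/4)
a(O) = 1
C = 116 (C = (-3 - 1*(-6)) + 113 = (-3 + 6) + 113 = 3 + 113 = 116)
a(I(-5, 5))*C = 1*116 = 116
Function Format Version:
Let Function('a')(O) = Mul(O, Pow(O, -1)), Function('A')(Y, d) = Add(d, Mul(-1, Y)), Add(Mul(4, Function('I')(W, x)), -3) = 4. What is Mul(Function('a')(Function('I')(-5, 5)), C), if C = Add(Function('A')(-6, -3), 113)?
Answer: 116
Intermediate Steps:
Function('I')(W, x) = Rational(7, 4) (Function('I')(W, x) = Add(Rational(3, 4), Mul(Rational(1, 4), 4)) = Add(Rational(3, 4), 1) = Rational(7, 4))
Function('a')(O) = 1
C = 116 (C = Add(Add(-3, Mul(-1, -6)), 113) = Add(Add(-3, 6), 113) = Add(3, 113) = 116)
Mul(Function('a')(Function('I')(-5, 5)), C) = Mul(1, 116) = 116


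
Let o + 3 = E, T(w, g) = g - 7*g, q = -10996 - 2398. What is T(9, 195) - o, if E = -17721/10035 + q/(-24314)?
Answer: -15802279207/13555055 ≈ -1165.8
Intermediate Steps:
q = -13394
T(w, g) = -6*g
E = -16469978/13555055 (E = -17721/10035 - 13394/(-24314) = -17721*1/10035 - 13394*(-1/24314) = -1969/1115 + 6697/12157 = -16469978/13555055 ≈ -1.2150)
o = -57135143/13555055 (o = -3 - 16469978/13555055 = -57135143/13555055 ≈ -4.2150)
T(9, 195) - o = -6*195 - 1*(-57135143/13555055) = -1170 + 57135143/13555055 = -15802279207/13555055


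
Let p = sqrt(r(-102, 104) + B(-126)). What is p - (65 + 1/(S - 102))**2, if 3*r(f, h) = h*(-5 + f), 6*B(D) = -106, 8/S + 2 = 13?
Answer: -5241615201/1240996 + I*sqrt(3727) ≈ -4223.7 + 61.049*I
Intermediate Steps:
S = 8/11 (S = 8/(-2 + 13) = 8/11 ≈ 0.72727)
B(D) = -53/3 (B(D) = (1/6)*(-106) = -53/3)
r(f, h) = h*(-5 + f)/3 (r(f, h) = (h*(-5 + f))/3 = h*(-5 + f)/3)
p = I*sqrt(3727) (p = sqrt((1/3)*104*(-5 - 102) - 53/3) = sqrt((1/3)*104*(-107) - 53/3) = sqrt(-11128/3 - 53/3) = sqrt(-3727) = I*sqrt(3727) ≈ 61.049*I)
p - (65 + 1/(S - 102))**2 = I*sqrt(3727) - (65 + 1/(8/11 - 102))**2 = I*sqrt(3727) - (65 + 1/(-1114/11))**2 = I*sqrt(3727) - (65 - 11/1114)**2 = I*sqrt(3727) - (72399/1114)**2 = I*sqrt(3727) - 1*5241615201/1240996 = I*sqrt(3727) - 5241615201/1240996 = -5241615201/1240996 + I*sqrt(3727)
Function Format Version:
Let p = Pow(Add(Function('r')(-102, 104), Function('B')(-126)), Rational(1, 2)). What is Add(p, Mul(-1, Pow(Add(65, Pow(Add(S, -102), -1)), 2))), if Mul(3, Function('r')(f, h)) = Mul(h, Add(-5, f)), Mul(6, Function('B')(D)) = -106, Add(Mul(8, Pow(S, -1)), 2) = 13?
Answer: Add(Rational(-5241615201, 1240996), Mul(I, Pow(3727, Rational(1, 2)))) ≈ Add(-4223.7, Mul(61.049, I))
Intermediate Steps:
S = Rational(8, 11) (S = Mul(8, Pow(Add(-2, 13), -1)) = Mul(8, Pow(11, -1)) = Mul(8, Rational(1, 11)) = Rational(8, 11) ≈ 0.72727)
Function('B')(D) = Rational(-53, 3) (Function('B')(D) = Mul(Rational(1, 6), -106) = Rational(-53, 3))
Function('r')(f, h) = Mul(Rational(1, 3), h, Add(-5, f)) (Function('r')(f, h) = Mul(Rational(1, 3), Mul(h, Add(-5, f))) = Mul(Rational(1, 3), h, Add(-5, f)))
p = Mul(I, Pow(3727, Rational(1, 2))) (p = Pow(Add(Mul(Rational(1, 3), 104, Add(-5, -102)), Rational(-53, 3)), Rational(1, 2)) = Pow(Add(Mul(Rational(1, 3), 104, -107), Rational(-53, 3)), Rational(1, 2)) = Pow(Add(Rational(-11128, 3), Rational(-53, 3)), Rational(1, 2)) = Pow(-3727, Rational(1, 2)) = Mul(I, Pow(3727, Rational(1, 2))) ≈ Mul(61.049, I))
Add(p, Mul(-1, Pow(Add(65, Pow(Add(S, -102), -1)), 2))) = Add(Mul(I, Pow(3727, Rational(1, 2))), Mul(-1, Pow(Add(65, Pow(Add(Rational(8, 11), -102), -1)), 2))) = Add(Mul(I, Pow(3727, Rational(1, 2))), Mul(-1, Pow(Add(65, Pow(Rational(-1114, 11), -1)), 2))) = Add(Mul(I, Pow(3727, Rational(1, 2))), Mul(-1, Pow(Add(65, Rational(-11, 1114)), 2))) = Add(Mul(I, Pow(3727, Rational(1, 2))), Mul(-1, Pow(Rational(72399, 1114), 2))) = Add(Mul(I, Pow(3727, Rational(1, 2))), Mul(-1, Rational(5241615201, 1240996))) = Add(Mul(I, Pow(3727, Rational(1, 2))), Rational(-5241615201, 1240996)) = Add(Rational(-5241615201, 1240996), Mul(I, Pow(3727, Rational(1, 2))))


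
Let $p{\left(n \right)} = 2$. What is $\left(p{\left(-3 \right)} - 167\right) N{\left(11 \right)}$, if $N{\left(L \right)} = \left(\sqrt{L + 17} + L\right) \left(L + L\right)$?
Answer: $-39930 - 7260 \sqrt{7} \approx -59138.0$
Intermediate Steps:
$N{\left(L \right)} = 2 L \left(L + \sqrt{17 + L}\right)$ ($N{\left(L \right)} = \left(\sqrt{17 + L} + L\right) 2 L = \left(L + \sqrt{17 + L}\right) 2 L = 2 L \left(L + \sqrt{17 + L}\right)$)
$\left(p{\left(-3 \right)} - 167\right) N{\left(11 \right)} = \left(2 - 167\right) 2 \cdot 11 \left(11 + \sqrt{17 + 11}\right) = - 165 \cdot 2 \cdot 11 \left(11 + \sqrt{28}\right) = - 165 \cdot 2 \cdot 11 \left(11 + 2 \sqrt{7}\right) = - 165 \left(242 + 44 \sqrt{7}\right) = -39930 - 7260 \sqrt{7}$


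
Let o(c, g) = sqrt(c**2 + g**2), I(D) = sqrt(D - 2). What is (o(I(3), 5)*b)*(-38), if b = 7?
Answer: -266*sqrt(26) ≈ -1356.3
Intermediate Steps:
I(D) = sqrt(-2 + D)
(o(I(3), 5)*b)*(-38) = (sqrt((sqrt(-2 + 3))**2 + 5**2)*7)*(-38) = (sqrt((sqrt(1))**2 + 25)*7)*(-38) = (sqrt(1**2 + 25)*7)*(-38) = (sqrt(1 + 25)*7)*(-38) = (sqrt(26)*7)*(-38) = (7*sqrt(26))*(-38) = -266*sqrt(26)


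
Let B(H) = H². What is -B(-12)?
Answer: -144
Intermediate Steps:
-B(-12) = -1*(-12)² = -1*144 = -144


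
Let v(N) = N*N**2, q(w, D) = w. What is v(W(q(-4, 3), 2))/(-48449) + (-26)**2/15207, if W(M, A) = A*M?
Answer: 40537508/736763943 ≈ 0.055021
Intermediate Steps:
v(N) = N**3
v(W(q(-4, 3), 2))/(-48449) + (-26)**2/15207 = (2*(-4))**3/(-48449) + (-26)**2/15207 = (-8)**3*(-1/48449) + 676*(1/15207) = -512*(-1/48449) + 676/15207 = 512/48449 + 676/15207 = 40537508/736763943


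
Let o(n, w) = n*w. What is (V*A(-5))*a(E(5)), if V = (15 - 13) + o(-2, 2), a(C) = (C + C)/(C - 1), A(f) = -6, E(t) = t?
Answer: 30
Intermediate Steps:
a(C) = 2*C/(-1 + C) (a(C) = (2*C)/(-1 + C) = 2*C/(-1 + C))
V = -2 (V = (15 - 13) - 2*2 = 2 - 4 = -2)
(V*A(-5))*a(E(5)) = (-2*(-6))*(2*5/(-1 + 5)) = 12*(2*5/4) = 12*(2*5*(1/4)) = 12*(5/2) = 30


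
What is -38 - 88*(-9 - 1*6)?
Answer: 1282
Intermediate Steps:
-38 - 88*(-9 - 1*6) = -38 - 88*(-9 - 6) = -38 - 88*(-15) = -38 + 1320 = 1282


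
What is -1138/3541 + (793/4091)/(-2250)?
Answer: -10477813513/32594019750 ≈ -0.32146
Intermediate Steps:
-1138/3541 + (793/4091)/(-2250) = -1138*1/3541 + (793*(1/4091))*(-1/2250) = -1138/3541 + (793/4091)*(-1/2250) = -1138/3541 - 793/9204750 = -10477813513/32594019750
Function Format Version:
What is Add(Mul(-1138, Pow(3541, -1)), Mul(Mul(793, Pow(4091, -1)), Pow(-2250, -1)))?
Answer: Rational(-10477813513, 32594019750) ≈ -0.32146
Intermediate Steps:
Add(Mul(-1138, Pow(3541, -1)), Mul(Mul(793, Pow(4091, -1)), Pow(-2250, -1))) = Add(Mul(-1138, Rational(1, 3541)), Mul(Mul(793, Rational(1, 4091)), Rational(-1, 2250))) = Add(Rational(-1138, 3541), Mul(Rational(793, 4091), Rational(-1, 2250))) = Add(Rational(-1138, 3541), Rational(-793, 9204750)) = Rational(-10477813513, 32594019750)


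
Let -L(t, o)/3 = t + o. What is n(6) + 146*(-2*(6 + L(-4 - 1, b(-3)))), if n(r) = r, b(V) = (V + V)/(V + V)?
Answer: -5250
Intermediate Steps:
b(V) = 1 (b(V) = (2*V)/((2*V)) = (2*V)*(1/(2*V)) = 1)
L(t, o) = -3*o - 3*t (L(t, o) = -3*(t + o) = -3*(o + t) = -3*o - 3*t)
n(6) + 146*(-2*(6 + L(-4 - 1, b(-3)))) = 6 + 146*(-2*(6 + (-3*1 - 3*(-4 - 1)))) = 6 + 146*(-2*(6 + (-3 - 3*(-5)))) = 6 + 146*(-2*(6 + (-3 + 15))) = 6 + 146*(-2*(6 + 12)) = 6 + 146*(-2*18) = 6 + 146*(-36) = 6 - 5256 = -5250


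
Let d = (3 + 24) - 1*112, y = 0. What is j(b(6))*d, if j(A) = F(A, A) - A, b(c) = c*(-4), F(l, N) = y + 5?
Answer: -2465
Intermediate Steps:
F(l, N) = 5 (F(l, N) = 0 + 5 = 5)
b(c) = -4*c
j(A) = 5 - A
d = -85 (d = 27 - 112 = -85)
j(b(6))*d = (5 - (-4)*6)*(-85) = (5 - 1*(-24))*(-85) = (5 + 24)*(-85) = 29*(-85) = -2465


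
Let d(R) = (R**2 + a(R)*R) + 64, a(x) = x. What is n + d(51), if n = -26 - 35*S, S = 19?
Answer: 4575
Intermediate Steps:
n = -691 (n = -26 - 35*19 = -26 - 665 = -691)
d(R) = 64 + 2*R**2 (d(R) = (R**2 + R*R) + 64 = (R**2 + R**2) + 64 = 2*R**2 + 64 = 64 + 2*R**2)
n + d(51) = -691 + (64 + 2*51**2) = -691 + (64 + 2*2601) = -691 + (64 + 5202) = -691 + 5266 = 4575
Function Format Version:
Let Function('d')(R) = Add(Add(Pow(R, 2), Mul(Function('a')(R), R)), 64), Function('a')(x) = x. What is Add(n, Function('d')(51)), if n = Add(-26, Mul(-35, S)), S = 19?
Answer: 4575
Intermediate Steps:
n = -691 (n = Add(-26, Mul(-35, 19)) = Add(-26, -665) = -691)
Function('d')(R) = Add(64, Mul(2, Pow(R, 2))) (Function('d')(R) = Add(Add(Pow(R, 2), Mul(R, R)), 64) = Add(Add(Pow(R, 2), Pow(R, 2)), 64) = Add(Mul(2, Pow(R, 2)), 64) = Add(64, Mul(2, Pow(R, 2))))
Add(n, Function('d')(51)) = Add(-691, Add(64, Mul(2, Pow(51, 2)))) = Add(-691, Add(64, Mul(2, 2601))) = Add(-691, Add(64, 5202)) = Add(-691, 5266) = 4575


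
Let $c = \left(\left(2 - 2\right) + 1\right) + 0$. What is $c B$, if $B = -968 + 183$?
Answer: $-785$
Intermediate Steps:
$B = -785$
$c = 1$ ($c = \left(\left(2 - 2\right) + 1\right) + 0 = \left(0 + 1\right) + 0 = 1 + 0 = 1$)
$c B = 1 \left(-785\right) = -785$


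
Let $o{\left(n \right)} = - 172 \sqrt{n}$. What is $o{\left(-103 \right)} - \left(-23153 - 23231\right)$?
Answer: $46384 - 172 i \sqrt{103} \approx 46384.0 - 1745.6 i$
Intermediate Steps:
$o{\left(-103 \right)} - \left(-23153 - 23231\right) = - 172 \sqrt{-103} - \left(-23153 - 23231\right) = - 172 i \sqrt{103} - -46384 = - 172 i \sqrt{103} + 46384 = 46384 - 172 i \sqrt{103}$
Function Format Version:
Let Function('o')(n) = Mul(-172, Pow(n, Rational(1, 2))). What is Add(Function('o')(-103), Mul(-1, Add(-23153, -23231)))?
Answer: Add(46384, Mul(-172, I, Pow(103, Rational(1, 2)))) ≈ Add(46384., Mul(-1745.6, I))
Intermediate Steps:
Add(Function('o')(-103), Mul(-1, Add(-23153, -23231))) = Add(Mul(-172, Pow(-103, Rational(1, 2))), Mul(-1, Add(-23153, -23231))) = Add(Mul(-172, Mul(I, Pow(103, Rational(1, 2)))), Mul(-1, -46384)) = Add(Mul(-172, I, Pow(103, Rational(1, 2))), 46384) = Add(46384, Mul(-172, I, Pow(103, Rational(1, 2))))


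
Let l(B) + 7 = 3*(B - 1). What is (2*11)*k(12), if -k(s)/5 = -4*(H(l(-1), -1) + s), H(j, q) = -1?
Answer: 4840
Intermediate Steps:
l(B) = -10 + 3*B (l(B) = -7 + 3*(B - 1) = -7 + 3*(-1 + B) = -7 + (-3 + 3*B) = -10 + 3*B)
k(s) = -20 + 20*s (k(s) = -(-20)*(-1 + s) = -5*(4 - 4*s) = -20 + 20*s)
(2*11)*k(12) = (2*11)*(-20 + 20*12) = 22*(-20 + 240) = 22*220 = 4840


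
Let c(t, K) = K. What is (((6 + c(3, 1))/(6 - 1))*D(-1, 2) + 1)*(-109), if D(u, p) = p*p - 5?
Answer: 218/5 ≈ 43.600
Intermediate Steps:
D(u, p) = -5 + p² (D(u, p) = p² - 5 = -5 + p²)
(((6 + c(3, 1))/(6 - 1))*D(-1, 2) + 1)*(-109) = (((6 + 1)/(6 - 1))*(-5 + 2²) + 1)*(-109) = ((7/5)*(-5 + 4) + 1)*(-109) = ((7*(⅕))*(-1) + 1)*(-109) = ((7/5)*(-1) + 1)*(-109) = (-7/5 + 1)*(-109) = -⅖*(-109) = 218/5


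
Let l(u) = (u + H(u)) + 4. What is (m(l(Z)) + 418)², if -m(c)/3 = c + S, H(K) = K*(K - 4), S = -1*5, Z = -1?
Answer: 167281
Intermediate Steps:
S = -5
H(K) = K*(-4 + K)
l(u) = 4 + u + u*(-4 + u) (l(u) = (u + u*(-4 + u)) + 4 = 4 + u + u*(-4 + u))
m(c) = 15 - 3*c (m(c) = -3*(c - 5) = -3*(-5 + c) = 15 - 3*c)
(m(l(Z)) + 418)² = ((15 - 3*(4 - 1 - (-4 - 1))) + 418)² = ((15 - 3*(4 - 1 - 1*(-5))) + 418)² = ((15 - 3*(4 - 1 + 5)) + 418)² = ((15 - 3*8) + 418)² = ((15 - 24) + 418)² = (-9 + 418)² = 409² = 167281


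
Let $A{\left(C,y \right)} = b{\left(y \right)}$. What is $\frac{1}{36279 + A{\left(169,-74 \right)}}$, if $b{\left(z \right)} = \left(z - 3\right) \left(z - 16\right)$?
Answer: $\frac{1}{43209} \approx 2.3143 \cdot 10^{-5}$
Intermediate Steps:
$b{\left(z \right)} = \left(-16 + z\right) \left(-3 + z\right)$ ($b{\left(z \right)} = \left(-3 + z\right) \left(-16 + z\right) = \left(-16 + z\right) \left(-3 + z\right)$)
$A{\left(C,y \right)} = 48 + y^{2} - 19 y$
$\frac{1}{36279 + A{\left(169,-74 \right)}} = \frac{1}{36279 + \left(48 + \left(-74\right)^{2} - -1406\right)} = \frac{1}{36279 + \left(48 + 5476 + 1406\right)} = \frac{1}{36279 + 6930} = \frac{1}{43209}$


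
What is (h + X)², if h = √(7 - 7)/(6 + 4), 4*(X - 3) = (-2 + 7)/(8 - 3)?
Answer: 169/16 ≈ 10.563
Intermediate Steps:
X = 13/4 (X = 3 + ((-2 + 7)/(8 - 3))/4 = 3 + (5/5)/4 = 3 + (5*(⅕))/4 = 3 + (¼)*1 = 3 + ¼ = 13/4 ≈ 3.2500)
h = 0 (h = √0/10 = 0*(⅒) = 0)
(h + X)² = (0 + 13/4)² = (13/4)² = 169/16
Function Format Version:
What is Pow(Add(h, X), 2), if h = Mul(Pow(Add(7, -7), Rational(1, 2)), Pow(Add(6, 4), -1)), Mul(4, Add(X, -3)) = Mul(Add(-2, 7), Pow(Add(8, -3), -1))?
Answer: Rational(169, 16) ≈ 10.563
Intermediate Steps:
X = Rational(13, 4) (X = Add(3, Mul(Rational(1, 4), Mul(Add(-2, 7), Pow(Add(8, -3), -1)))) = Add(3, Mul(Rational(1, 4), Mul(5, Pow(5, -1)))) = Add(3, Mul(Rational(1, 4), Mul(5, Rational(1, 5)))) = Add(3, Mul(Rational(1, 4), 1)) = Add(3, Rational(1, 4)) = Rational(13, 4) ≈ 3.2500)
h = 0 (h = Mul(Pow(0, Rational(1, 2)), Pow(10, -1)) = Mul(0, Rational(1, 10)) = 0)
Pow(Add(h, X), 2) = Pow(Add(0, Rational(13, 4)), 2) = Pow(Rational(13, 4), 2) = Rational(169, 16)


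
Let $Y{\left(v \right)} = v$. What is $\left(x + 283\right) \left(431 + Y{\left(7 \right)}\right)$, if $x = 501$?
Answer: $343392$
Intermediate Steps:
$\left(x + 283\right) \left(431 + Y{\left(7 \right)}\right) = \left(501 + 283\right) \left(431 + 7\right) = 784 \cdot 438 = 343392$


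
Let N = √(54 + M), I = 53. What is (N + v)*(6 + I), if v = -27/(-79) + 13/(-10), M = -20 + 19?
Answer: -44663/790 + 59*√53 ≈ 372.99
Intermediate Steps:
M = -1
N = √53 (N = √(54 - 1) = √53 ≈ 7.2801)
v = -757/790 (v = -27*(-1/79) + 13*(-⅒) = 27/79 - 13/10 = -757/790 ≈ -0.95823)
(N + v)*(6 + I) = (√53 - 757/790)*(6 + 53) = (-757/790 + √53)*59 = -44663/790 + 59*√53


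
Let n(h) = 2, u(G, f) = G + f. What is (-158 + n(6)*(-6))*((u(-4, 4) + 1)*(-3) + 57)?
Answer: -9180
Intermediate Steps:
(-158 + n(6)*(-6))*((u(-4, 4) + 1)*(-3) + 57) = (-158 + 2*(-6))*(((-4 + 4) + 1)*(-3) + 57) = (-158 - 12)*((0 + 1)*(-3) + 57) = -170*(1*(-3) + 57) = -170*(-3 + 57) = -170*54 = -9180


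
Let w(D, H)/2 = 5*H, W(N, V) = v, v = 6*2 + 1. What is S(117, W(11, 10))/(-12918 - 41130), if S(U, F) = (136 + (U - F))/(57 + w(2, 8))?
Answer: -5/154262 ≈ -3.2412e-5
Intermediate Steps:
v = 13 (v = 12 + 1 = 13)
W(N, V) = 13
w(D, H) = 10*H (w(D, H) = 2*(5*H) = 10*H)
S(U, F) = 136/137 - F/137 + U/137 (S(U, F) = (136 + (U - F))/(57 + 10*8) = (136 + U - F)/(57 + 80) = (136 + U - F)/137 = (136 + U - F)*(1/137) = 136/137 - F/137 + U/137)
S(117, W(11, 10))/(-12918 - 41130) = (136/137 - 1/137*13 + (1/137)*117)/(-12918 - 41130) = (136/137 - 13/137 + 117/137)/(-54048) = (240/137)*(-1/54048) = -5/154262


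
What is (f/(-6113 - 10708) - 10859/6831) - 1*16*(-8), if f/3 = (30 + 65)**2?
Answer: 531116132/4255713 ≈ 124.80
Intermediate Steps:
f = 27075 (f = 3*(30 + 65)**2 = 3*95**2 = 3*9025 = 27075)
(f/(-6113 - 10708) - 10859/6831) - 1*16*(-8) = (27075/(-6113 - 10708) - 10859/6831) - 1*16*(-8) = (27075/(-16821) - 10859*1/6831) - 16*(-8) = (27075*(-1/16821) - 10859/6831) - 1*(-128) = (-9025/5607 - 10859/6831) + 128 = -13615132/4255713 + 128 = 531116132/4255713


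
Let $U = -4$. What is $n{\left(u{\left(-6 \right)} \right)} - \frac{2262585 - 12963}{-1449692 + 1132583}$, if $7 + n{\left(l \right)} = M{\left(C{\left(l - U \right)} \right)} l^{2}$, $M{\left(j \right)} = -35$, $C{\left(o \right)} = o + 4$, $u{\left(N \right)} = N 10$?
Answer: $- \frac{13318568047}{105703} \approx -1.26 \cdot 10^{5}$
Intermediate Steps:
$u{\left(N \right)} = 10 N$
$C{\left(o \right)} = 4 + o$
$n{\left(l \right)} = -7 - 35 l^{2}$
$n{\left(u{\left(-6 \right)} \right)} - \frac{2262585 - 12963}{-1449692 + 1132583} = \left(-7 - 35 \left(10 \left(-6\right)\right)^{2}\right) - \frac{2262585 - 12963}{-1449692 + 1132583} = \left(-7 - 35 \left(-60\right)^{2}\right) - \frac{2249622}{-317109} = \left(-7 - 126000\right) - 2249622 \left(- \frac{1}{317109}\right) = \left(-7 - 126000\right) - - \frac{749874}{105703} = -126007 + \frac{749874}{105703} = - \frac{13318568047}{105703}$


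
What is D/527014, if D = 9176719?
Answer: 9176719/527014 ≈ 17.413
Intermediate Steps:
D/527014 = 9176719/527014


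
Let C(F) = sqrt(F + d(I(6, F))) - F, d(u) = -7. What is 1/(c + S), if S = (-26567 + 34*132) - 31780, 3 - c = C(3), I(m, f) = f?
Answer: -53853/2900145613 + 2*I/2900145613 ≈ -1.8569e-5 + 6.8962e-10*I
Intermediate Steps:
C(F) = sqrt(-7 + F) - F (C(F) = sqrt(F - 7) - F = sqrt(-7 + F) - F)
c = 6 - 2*I (c = 3 - (sqrt(-7 + 3) - 1*3) = 3 - (sqrt(-4) - 3) = 3 - (2*I - 3) = 3 - (-3 + 2*I) = 3 + (3 - 2*I) = 6 - 2*I ≈ 6.0 - 2.0*I)
S = -53859 (S = (-26567 + 4488) - 31780 = -22079 - 31780 = -53859)
1/(c + S) = 1/((6 - 2*I) - 53859) = 1/(-53853 - 2*I) = (-53853 + 2*I)/2900145613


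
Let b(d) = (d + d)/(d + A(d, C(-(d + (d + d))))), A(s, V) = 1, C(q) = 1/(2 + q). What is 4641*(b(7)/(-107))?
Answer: -32487/428 ≈ -75.904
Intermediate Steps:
b(d) = 2*d/(1 + d) (b(d) = (d + d)/(d + 1) = (2*d)/(1 + d) = 2*d/(1 + d))
4641*(b(7)/(-107)) = 4641*((2*7/(1 + 7))/(-107)) = 4641*((2*7/8)*(-1/107)) = 4641*((2*7*(⅛))*(-1/107)) = 4641*((7/4)*(-1/107)) = 4641*(-7/428) = -32487/428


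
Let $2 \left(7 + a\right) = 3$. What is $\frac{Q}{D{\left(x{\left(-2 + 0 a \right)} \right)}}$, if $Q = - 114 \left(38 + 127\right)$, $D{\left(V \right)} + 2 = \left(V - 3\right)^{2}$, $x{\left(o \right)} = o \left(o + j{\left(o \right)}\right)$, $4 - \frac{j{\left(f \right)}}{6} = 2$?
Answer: $- \frac{18810}{527} \approx -35.693$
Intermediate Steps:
$j{\left(f \right)} = 12$ ($j{\left(f \right)} = 24 - 12 = 12$)
$a = - \frac{11}{2}$ ($a = -7 + \frac{1}{2} \cdot 3 = -7 + \frac{3}{2} = - \frac{11}{2} \approx -5.5$)
$x{\left(o \right)} = o \left(12 + o\right)$ ($x{\left(o \right)} = o \left(o + 12\right) = o \left(12 + o\right)$)
$D{\left(V \right)} = -2 + \left(-3 + V\right)^{2}$ ($D{\left(V \right)} = -2 + \left(V - 3\right)^{2} = -2 + \left(-3 + V\right)^{2}$)
$Q = -18810$ ($Q = \left(-114\right) 165 = -18810$)
$\frac{Q}{D{\left(x{\left(-2 + 0 a \right)} \right)}} = - \frac{18810}{-2 + \left(-3 + \left(-2 + 0 \left(- \frac{11}{2}\right)\right) \left(12 + \left(-2 + 0 \left(- \frac{11}{2}\right)\right)\right)\right)^{2}} = - \frac{18810}{-2 + \left(-3 + \left(-2 + 0\right) \left(12 + \left(-2 + 0\right)\right)\right)^{2}} = - \frac{18810}{-2 + \left(-3 - 2 \left(12 - 2\right)\right)^{2}} = - \frac{18810}{-2 + \left(-3 - 20\right)^{2}} = - \frac{18810}{-2 + \left(-23\right)^{2}} = - \frac{18810}{-2 + 529} = - \frac{18810}{527}$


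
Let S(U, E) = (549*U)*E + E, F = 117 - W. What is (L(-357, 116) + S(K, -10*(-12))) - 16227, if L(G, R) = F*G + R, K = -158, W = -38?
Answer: -10480366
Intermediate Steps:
F = 155 (F = 117 - 1*(-38) = 117 + 38 = 155)
S(U, E) = E + 549*E*U (S(U, E) = 549*E*U + E = E + 549*E*U)
L(G, R) = R + 155*G (L(G, R) = 155*G + R = R + 155*G)
(L(-357, 116) + S(K, -10*(-12))) - 16227 = ((116 + 155*(-357)) + (-10*(-12))*(1 + 549*(-158))) - 16227 = ((116 - 55335) + 120*(1 - 86742)) - 16227 = (-55219 + 120*(-86741)) - 16227 = (-55219 - 10408920) - 16227 = -10464139 - 16227 = -10480366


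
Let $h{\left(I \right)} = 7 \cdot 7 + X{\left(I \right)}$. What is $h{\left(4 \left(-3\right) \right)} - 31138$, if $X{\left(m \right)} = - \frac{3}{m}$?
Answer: $- \frac{124355}{4} \approx -31089.0$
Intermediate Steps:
$h{\left(I \right)} = 49 - \frac{3}{I}$ ($h{\left(I \right)} = 7 \cdot 7 - \frac{3}{I} = 49 - \frac{3}{I}$)
$h{\left(4 \left(-3\right) \right)} - 31138 = \left(49 - \frac{3}{4 \left(-3\right)}\right) - 31138 = \left(49 - \frac{3}{-12}\right) - 31138 = \left(49 - - \frac{1}{4}\right) - 31138 = \left(49 + \frac{1}{4}\right) - 31138 = \frac{197}{4} - 31138 = - \frac{124355}{4}$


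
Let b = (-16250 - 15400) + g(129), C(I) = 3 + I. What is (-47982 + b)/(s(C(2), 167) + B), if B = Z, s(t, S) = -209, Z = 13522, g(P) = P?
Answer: -79503/13313 ≈ -5.9718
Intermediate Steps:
b = -31521 (b = (-16250 - 15400) + 129 = -31650 + 129 = -31521)
B = 13522
(-47982 + b)/(s(C(2), 167) + B) = (-47982 - 31521)/(-209 + 13522) = -79503/13313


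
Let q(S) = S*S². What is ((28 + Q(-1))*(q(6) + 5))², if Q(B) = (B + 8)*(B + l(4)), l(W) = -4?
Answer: 2393209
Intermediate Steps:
q(S) = S³
Q(B) = (-4 + B)*(8 + B) (Q(B) = (B + 8)*(B - 4) = (8 + B)*(-4 + B) = (-4 + B)*(8 + B))
((28 + Q(-1))*(q(6) + 5))² = ((28 + (-32 + (-1)² + 4*(-1)))*(6³ + 5))² = ((28 + (-32 + 1 - 4))*(216 + 5))² = ((28 - 35)*221)² = (-7*221)² = (-1547)² = 2393209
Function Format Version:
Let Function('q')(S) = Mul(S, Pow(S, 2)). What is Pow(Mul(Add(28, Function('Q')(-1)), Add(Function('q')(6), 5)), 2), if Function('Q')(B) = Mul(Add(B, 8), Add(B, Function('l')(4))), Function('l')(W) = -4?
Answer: 2393209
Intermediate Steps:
Function('q')(S) = Pow(S, 3)
Function('Q')(B) = Mul(Add(-4, B), Add(8, B)) (Function('Q')(B) = Mul(Add(B, 8), Add(B, -4)) = Mul(Add(8, B), Add(-4, B)) = Mul(Add(-4, B), Add(8, B)))
Pow(Mul(Add(28, Function('Q')(-1)), Add(Function('q')(6), 5)), 2) = Pow(Mul(Add(28, Add(-32, Pow(-1, 2), Mul(4, -1))), Add(Pow(6, 3), 5)), 2) = Pow(Mul(Add(28, Add(-32, 1, -4)), Add(216, 5)), 2) = Pow(Mul(Add(28, -35), 221), 2) = Pow(Mul(-7, 221), 2) = Pow(-1547, 2) = 2393209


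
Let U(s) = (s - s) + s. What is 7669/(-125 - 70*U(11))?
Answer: -7669/895 ≈ -8.5687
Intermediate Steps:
U(s) = s (U(s) = 0 + s = s)
7669/(-125 - 70*U(11)) = 7669/(-125 - 70*11) = 7669/(-125 - 770) = 7669/(-895) = 7669*(-1/895) = -7669/895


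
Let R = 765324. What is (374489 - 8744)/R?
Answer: 121915/255108 ≈ 0.47790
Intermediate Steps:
(374489 - 8744)/R = (374489 - 8744)/765324 = 365745*(1/765324) = 121915/255108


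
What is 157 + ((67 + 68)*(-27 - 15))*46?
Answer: -260663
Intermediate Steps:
157 + ((67 + 68)*(-27 - 15))*46 = 157 + (135*(-42))*46 = 157 - 5670*46 = 157 - 260820 = -260663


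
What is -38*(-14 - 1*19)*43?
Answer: 53922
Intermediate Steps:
-38*(-14 - 1*19)*43 = -38*(-14 - 19)*43 = -38*(-33)*43 = 1254*43 = 53922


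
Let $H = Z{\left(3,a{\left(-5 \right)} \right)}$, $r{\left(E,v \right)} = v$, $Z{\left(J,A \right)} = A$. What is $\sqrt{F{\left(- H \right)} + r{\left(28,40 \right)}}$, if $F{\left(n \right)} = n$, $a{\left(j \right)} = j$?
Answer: $3 \sqrt{5} \approx 6.7082$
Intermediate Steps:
$H = -5$
$\sqrt{F{\left(- H \right)} + r{\left(28,40 \right)}} = \sqrt{\left(-1\right) \left(-5\right) + 40} = \sqrt{5 + 40} = \sqrt{45} = 3 \sqrt{5}$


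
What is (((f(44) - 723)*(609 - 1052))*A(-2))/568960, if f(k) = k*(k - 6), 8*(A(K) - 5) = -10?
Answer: -1261221/455168 ≈ -2.7709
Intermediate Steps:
A(K) = 15/4 (A(K) = 5 + (⅛)*(-10) = 5 - 5/4 = 15/4)
f(k) = k*(-6 + k)
(((f(44) - 723)*(609 - 1052))*A(-2))/568960 = (((44*(-6 + 44) - 723)*(609 - 1052))*(15/4))/568960 = (((44*38 - 723)*(-443))*(15/4))*(1/568960) = (((1672 - 723)*(-443))*(15/4))*(1/568960) = ((949*(-443))*(15/4))*(1/568960) = -420407*15/4*(1/568960) = -6306105/4*1/568960 = -1261221/455168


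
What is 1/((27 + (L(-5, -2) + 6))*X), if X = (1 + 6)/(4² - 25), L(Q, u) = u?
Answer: -9/217 ≈ -0.041475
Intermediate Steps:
X = -7/9 (X = 7/(16 - 25) = 7/(-9) = 7*(-⅑) = -7/9 ≈ -0.77778)
1/((27 + (L(-5, -2) + 6))*X) = 1/((27 + (-2 + 6))*(-7/9)) = 1/((27 + 4)*(-7/9)) = 1/(31*(-7/9)) = 1/(-217/9) = -9/217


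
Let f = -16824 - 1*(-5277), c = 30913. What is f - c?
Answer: -42460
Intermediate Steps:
f = -11547 (f = -16824 + 5277 = -11547)
f - c = -11547 - 1*30913 = -11547 - 30913 = -42460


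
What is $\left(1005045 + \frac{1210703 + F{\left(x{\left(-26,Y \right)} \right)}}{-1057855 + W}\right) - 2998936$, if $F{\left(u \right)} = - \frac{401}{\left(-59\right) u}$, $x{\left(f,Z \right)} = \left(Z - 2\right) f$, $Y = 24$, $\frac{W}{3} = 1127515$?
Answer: $- \frac{156427962105920477}{78453638120} \approx -1.9939 \cdot 10^{6}$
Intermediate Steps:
$W = 3382545$ ($W = 3 \cdot 1127515 = 3382545$)
$x{\left(f,Z \right)} = f \left(-2 + Z\right)$ ($x{\left(f,Z \right)} = \left(-2 + Z\right) f = f \left(-2 + Z\right)$)
$F{\left(u \right)} = \frac{401}{59 u}$ ($F{\left(u \right)} = - 401 \left(- \frac{1}{59 u}\right) = \frac{401}{59 u}$)
$\left(1005045 + \frac{1210703 + F{\left(x{\left(-26,Y \right)} \right)}}{-1057855 + W}\right) - 2998936 = \left(1005045 + \frac{1210703 + \frac{401}{59 \left(- 26 \left(-2 + 24\right)\right)}}{-1057855 + 3382545}\right) - 2998936 = \left(1005045 + \frac{1210703 + \frac{401}{59 \left(\left(-26\right) 22\right)}}{2324690}\right) - 2998936 = \left(1005045 + \left(1210703 + \frac{401}{59 \left(-572\right)}\right) \frac{1}{2324690}\right) - 2998936 = \left(1005045 + \left(1210703 + \frac{401}{59} \left(- \frac{1}{572}\right)\right) \frac{1}{2324690}\right) - 2998936 = \left(1005045 + \left(1210703 - \frac{401}{33748}\right) \frac{1}{2324690}\right) - 2998936 = \left(1005045 + \frac{40858804443}{33748} \cdot \frac{1}{2324690}\right) - 2998936 = \left(1005045 + \frac{40858804443}{78453638120}\right) - 2998936 = \frac{78849477583119843}{78453638120} - 2998936 = - \frac{156427962105920477}{78453638120}$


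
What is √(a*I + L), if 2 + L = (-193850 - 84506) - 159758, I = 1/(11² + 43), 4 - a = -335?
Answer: I*√2945878085/82 ≈ 661.9*I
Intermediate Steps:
a = 339 (a = 4 - 1*(-335) = 4 + 335 = 339)
I = 1/164 (I = 1/(121 + 43) = 1/164 ≈ 0.0060976)
L = -438116 (L = -2 + ((-193850 - 84506) - 159758) = -2 + (-278356 - 159758) = -2 - 438114 = -438116)
√(a*I + L) = √(339*(1/164) - 438116) = √(339/164 - 438116) = √(-71850685/164) = I*√2945878085/82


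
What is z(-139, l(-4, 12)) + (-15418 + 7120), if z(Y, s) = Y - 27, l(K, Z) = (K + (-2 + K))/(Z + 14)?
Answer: -8464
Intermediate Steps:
l(K, Z) = (-2 + 2*K)/(14 + Z)
z(Y, s) = -27 + Y
z(-139, l(-4, 12)) + (-15418 + 7120) = (-27 - 139) + (-15418 + 7120) = -166 - 8298 = -8464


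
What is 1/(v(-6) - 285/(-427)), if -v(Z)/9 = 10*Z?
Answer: 427/230865 ≈ 0.0018496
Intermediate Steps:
v(Z) = -90*Z
1/(v(-6) - 285/(-427)) = 1/(-90*(-6) - 285/(-427)) = 1/(540 - 285*(-1/427)) = 1/(540 + 285/427) = 1/(230865/427) = 427/230865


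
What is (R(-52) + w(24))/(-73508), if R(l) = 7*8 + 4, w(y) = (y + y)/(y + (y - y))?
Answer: -31/36754 ≈ -0.00084345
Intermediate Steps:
w(y) = 2 (w(y) = (2*y)/(y + 0) = (2*y)/y = 2)
R(l) = 60 (R(l) = 56 + 4 = 60)
(R(-52) + w(24))/(-73508) = (60 + 2)/(-73508) = 62*(-1/73508) = -31/36754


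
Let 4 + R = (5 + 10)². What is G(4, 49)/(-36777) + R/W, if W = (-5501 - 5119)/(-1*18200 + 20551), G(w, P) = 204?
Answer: -6370143049/130190580 ≈ -48.929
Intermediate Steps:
R = 221 (R = -4 + (5 + 10)² = -4 + 15² = -4 + 225 = 221)
W = -10620/2351 (W = -10620/(-18200 + 20551) = -10620/2351 ≈ -4.5172)
G(4, 49)/(-36777) + R/W = 204/(-36777) + 221/(-10620/2351) = 204*(-1/36777) + 221*(-2351/10620) = -68/12259 - 519571/10620 = -6370143049/130190580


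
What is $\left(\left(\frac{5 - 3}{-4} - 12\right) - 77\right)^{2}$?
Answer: $\frac{32041}{4} \approx 8010.3$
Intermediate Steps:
$\left(\left(\frac{5 - 3}{-4} - 12\right) - 77\right)^{2} = \left(\left(2 \left(- \frac{1}{4}\right) - 12\right) - 77\right)^{2} = \left(\left(- \frac{1}{2} - 12\right) - 77\right)^{2} = \left(- \frac{25}{2} - 77\right)^{2} = \left(- \frac{179}{2}\right)^{2} = \frac{32041}{4}$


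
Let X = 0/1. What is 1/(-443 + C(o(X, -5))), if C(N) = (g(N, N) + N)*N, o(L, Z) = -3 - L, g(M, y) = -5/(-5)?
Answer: -1/437 ≈ -0.0022883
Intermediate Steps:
X = 0 (X = 0*1 = 0)
g(M, y) = 1 (g(M, y) = -5*(-1/5) = 1)
C(N) = N*(1 + N) (C(N) = (1 + N)*N = N*(1 + N))
1/(-443 + C(o(X, -5))) = 1/(-443 + (-3 - 1*0)*(1 + (-3 - 1*0))) = 1/(-443 + (-3 + 0)*(1 + (-3 + 0))) = 1/(-443 - 3*(1 - 3)) = 1/(-443 - 3*(-2)) = 1/(-443 + 6) = 1/(-437) = -1/437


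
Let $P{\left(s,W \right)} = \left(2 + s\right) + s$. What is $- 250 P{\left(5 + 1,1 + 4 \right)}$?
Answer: $-3500$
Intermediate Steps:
$P{\left(s,W \right)} = 2 + 2 s$
$- 250 P{\left(5 + 1,1 + 4 \right)} = - 250 \left(2 + 2 \left(5 + 1\right)\right) = - 250 \left(2 + 2 \cdot 6\right) = - 250 \left(2 + 12\right) = \left(-250\right) 14 = -3500$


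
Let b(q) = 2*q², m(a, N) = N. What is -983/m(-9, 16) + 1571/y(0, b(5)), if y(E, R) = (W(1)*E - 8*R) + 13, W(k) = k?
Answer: -405557/6192 ≈ -65.497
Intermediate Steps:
y(E, R) = 13 + E - 8*R (y(E, R) = (1*E - 8*R) + 13 = (E - 8*R) + 13 = 13 + E - 8*R)
-983/m(-9, 16) + 1571/y(0, b(5)) = -983/16 + 1571/(13 + 0 - 16*5²) = -983*1/16 + 1571/(13 + 0 - 16*25) = -983/16 + 1571/(13 + 0 - 8*50) = -983/16 + 1571/(13 + 0 - 400) = -983/16 + 1571/(-387) = -983/16 + 1571*(-1/387) = -983/16 - 1571/387 = -405557/6192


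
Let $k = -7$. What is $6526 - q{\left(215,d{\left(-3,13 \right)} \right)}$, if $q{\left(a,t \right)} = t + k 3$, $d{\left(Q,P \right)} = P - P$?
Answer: $6547$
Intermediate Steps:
$d{\left(Q,P \right)} = 0$
$q{\left(a,t \right)} = -21 + t$ ($q{\left(a,t \right)} = t - 21 = -21 + t$)
$6526 - q{\left(215,d{\left(-3,13 \right)} \right)} = 6526 - \left(-21 + 0\right) = 6526 - -21 = 6526 + 21 = 6547$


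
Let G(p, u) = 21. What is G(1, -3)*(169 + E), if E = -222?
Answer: -1113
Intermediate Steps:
G(1, -3)*(169 + E) = 21*(169 - 222) = 21*(-53) = -1113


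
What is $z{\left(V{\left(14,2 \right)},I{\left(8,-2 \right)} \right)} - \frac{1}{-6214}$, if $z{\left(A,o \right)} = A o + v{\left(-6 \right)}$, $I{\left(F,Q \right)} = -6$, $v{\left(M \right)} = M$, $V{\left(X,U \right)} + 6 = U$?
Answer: $\frac{111853}{6214} \approx 18.0$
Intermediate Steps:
$V{\left(X,U \right)} = -6 + U$
$z{\left(A,o \right)} = -6 + A o$ ($z{\left(A,o \right)} = A o - 6 = -6 + A o$)
$z{\left(V{\left(14,2 \right)},I{\left(8,-2 \right)} \right)} - \frac{1}{-6214} = \left(-6 + \left(-6 + 2\right) \left(-6\right)\right) - \frac{1}{-6214} = \left(-6 - -24\right) - - \frac{1}{6214} = \left(-6 + 24\right) + \frac{1}{6214} = 18 + \frac{1}{6214} = \frac{111853}{6214}$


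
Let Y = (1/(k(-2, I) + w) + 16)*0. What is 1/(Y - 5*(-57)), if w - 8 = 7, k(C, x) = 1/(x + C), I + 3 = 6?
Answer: 1/285 ≈ 0.0035088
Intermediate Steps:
I = 3 (I = -3 + 6 = 3)
k(C, x) = 1/(C + x)
w = 15 (w = 8 + 7 = 15)
Y = 0 (Y = (1/(1/(-2 + 3) + 15) + 16)*0 = (1/(1/1 + 15) + 16)*0 = (1/(1 + 15) + 16)*0 = (1/16 + 16)*0 = (257/16)*0 = 0)
1/(Y - 5*(-57)) = 1/(0 - 5*(-57)) = 1/(0 + 285) = 1/285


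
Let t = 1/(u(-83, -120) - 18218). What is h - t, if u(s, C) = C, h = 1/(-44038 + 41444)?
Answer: -3936/11892193 ≈ -0.00033097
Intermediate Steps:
h = -1/2594 (h = 1/(-2594) = -1/2594 ≈ -0.00038551)
t = -1/18338 (t = 1/(-120 - 18218) = 1/(-18338) = -1/18338 ≈ -5.4532e-5)
h - t = -1/2594 - 1*(-1/18338) = -1/2594 + 1/18338 = -3936/11892193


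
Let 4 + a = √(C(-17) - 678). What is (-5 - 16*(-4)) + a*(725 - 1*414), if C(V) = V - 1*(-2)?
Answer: -1185 + 933*I*√77 ≈ -1185.0 + 8187.0*I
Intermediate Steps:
C(V) = 2 + V (C(V) = V + 2 = 2 + V)
a = -4 + 3*I*√77 (a = -4 + √((2 - 17) - 678) = -4 + √(-15 - 678) = -4 + √(-693) = -4 + 3*I*√77 ≈ -4.0 + 26.325*I)
(-5 - 16*(-4)) + a*(725 - 1*414) = (-5 - 16*(-4)) + (-4 + 3*I*√77)*(725 - 1*414) = (-5 + 64) + (-4 + 3*I*√77)*(725 - 414) = 59 + (-4 + 3*I*√77)*311 = 59 + (-1244 + 933*I*√77) = -1185 + 933*I*√77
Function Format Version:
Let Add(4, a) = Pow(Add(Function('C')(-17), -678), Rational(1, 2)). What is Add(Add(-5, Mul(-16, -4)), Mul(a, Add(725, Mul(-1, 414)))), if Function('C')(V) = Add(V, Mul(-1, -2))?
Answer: Add(-1185, Mul(933, I, Pow(77, Rational(1, 2)))) ≈ Add(-1185.0, Mul(8187.0, I))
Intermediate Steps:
Function('C')(V) = Add(2, V) (Function('C')(V) = Add(V, 2) = Add(2, V))
a = Add(-4, Mul(3, I, Pow(77, Rational(1, 2)))) (a = Add(-4, Pow(Add(Add(2, -17), -678), Rational(1, 2))) = Add(-4, Pow(Add(-15, -678), Rational(1, 2))) = Add(-4, Pow(-693, Rational(1, 2))) = Add(-4, Mul(3, I, Pow(77, Rational(1, 2)))) ≈ Add(-4.0000, Mul(26.325, I)))
Add(Add(-5, Mul(-16, -4)), Mul(a, Add(725, Mul(-1, 414)))) = Add(Add(-5, Mul(-16, -4)), Mul(Add(-4, Mul(3, I, Pow(77, Rational(1, 2)))), Add(725, Mul(-1, 414)))) = Add(Add(-5, 64), Mul(Add(-4, Mul(3, I, Pow(77, Rational(1, 2)))), Add(725, -414))) = Add(59, Mul(Add(-4, Mul(3, I, Pow(77, Rational(1, 2)))), 311)) = Add(59, Add(-1244, Mul(933, I, Pow(77, Rational(1, 2))))) = Add(-1185, Mul(933, I, Pow(77, Rational(1, 2))))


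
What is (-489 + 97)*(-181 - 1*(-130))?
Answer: 19992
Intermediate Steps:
(-489 + 97)*(-181 - 1*(-130)) = -392*(-181 + 130) = -392*(-51) = 19992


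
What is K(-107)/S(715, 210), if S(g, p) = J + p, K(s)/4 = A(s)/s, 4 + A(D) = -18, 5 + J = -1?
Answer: 22/5457 ≈ 0.0040315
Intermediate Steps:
J = -6 (J = -5 - 1 = -6)
A(D) = -22 (A(D) = -4 - 18 = -22)
K(s) = -88/s (K(s) = 4*(-22/s) = -88/s)
S(g, p) = -6 + p
K(-107)/S(715, 210) = (-88/(-107))/(-6 + 210) = -88*(-1/107)/204 = (88/107)*(1/204) = 22/5457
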